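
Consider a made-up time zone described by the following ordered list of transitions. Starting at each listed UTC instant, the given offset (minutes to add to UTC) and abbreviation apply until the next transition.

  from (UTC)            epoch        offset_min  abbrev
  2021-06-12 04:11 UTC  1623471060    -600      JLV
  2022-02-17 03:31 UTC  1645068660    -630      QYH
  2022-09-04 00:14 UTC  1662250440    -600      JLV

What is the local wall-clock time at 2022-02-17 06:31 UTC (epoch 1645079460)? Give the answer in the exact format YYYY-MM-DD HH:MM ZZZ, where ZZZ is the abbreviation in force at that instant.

2022-02-16 20:01 QYH

Query: 2022-02-17 06:31 UTC
Rule 2/3 (QYH, -10:30): 2022-02-17 03:31 UTC ≤ query < 2022-09-04 00:14 UTC
6·60 + 31 - 630 = -239 min
-239 = -1·1440 + 1201; 1201 = 20·60 + 1 → 20:01, 2022-02-17 - 1 day = 2022-02-16
→ 2022-02-16 20:01 QYH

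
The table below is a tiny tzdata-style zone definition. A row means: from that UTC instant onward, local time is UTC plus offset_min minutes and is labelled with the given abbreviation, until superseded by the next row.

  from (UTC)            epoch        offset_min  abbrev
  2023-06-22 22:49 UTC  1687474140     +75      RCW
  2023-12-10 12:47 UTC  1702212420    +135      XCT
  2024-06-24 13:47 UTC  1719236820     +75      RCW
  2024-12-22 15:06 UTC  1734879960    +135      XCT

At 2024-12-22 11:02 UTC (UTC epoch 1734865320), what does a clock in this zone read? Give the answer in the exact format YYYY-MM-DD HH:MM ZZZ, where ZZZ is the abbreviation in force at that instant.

2024-12-22 12:17 RCW

Query: 2024-12-22 11:02 UTC
Rule 3/4 (RCW, +01:15): 2024-06-24 13:47 UTC ≤ query < 2024-12-22 15:06 UTC
11·60 + 2 + 75 = 737 min
737 = 0·1440 + 737; 737 = 12·60 + 17 → 12:17, same day
→ 2024-12-22 12:17 RCW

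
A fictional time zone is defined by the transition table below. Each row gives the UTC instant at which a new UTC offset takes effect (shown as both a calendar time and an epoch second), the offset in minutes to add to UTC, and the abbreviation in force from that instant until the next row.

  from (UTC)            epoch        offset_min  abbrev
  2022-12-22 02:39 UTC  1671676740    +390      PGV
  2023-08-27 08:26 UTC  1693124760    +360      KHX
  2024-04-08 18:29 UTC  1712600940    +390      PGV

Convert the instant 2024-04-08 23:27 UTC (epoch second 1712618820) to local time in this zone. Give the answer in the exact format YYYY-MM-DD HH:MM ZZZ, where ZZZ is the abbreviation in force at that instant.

Query: 2024-04-08 23:27 UTC
Rule 3/3 (PGV, +06:30): 2024-04-08 18:29 UTC ≤ query < +∞
23·60 + 27 + 390 = 1797 min
1797 = 1·1440 + 357; 357 = 5·60 + 57 → 05:57, 2024-04-08 + 1 day = 2024-04-09
→ 2024-04-09 05:57 PGV

2024-04-09 05:57 PGV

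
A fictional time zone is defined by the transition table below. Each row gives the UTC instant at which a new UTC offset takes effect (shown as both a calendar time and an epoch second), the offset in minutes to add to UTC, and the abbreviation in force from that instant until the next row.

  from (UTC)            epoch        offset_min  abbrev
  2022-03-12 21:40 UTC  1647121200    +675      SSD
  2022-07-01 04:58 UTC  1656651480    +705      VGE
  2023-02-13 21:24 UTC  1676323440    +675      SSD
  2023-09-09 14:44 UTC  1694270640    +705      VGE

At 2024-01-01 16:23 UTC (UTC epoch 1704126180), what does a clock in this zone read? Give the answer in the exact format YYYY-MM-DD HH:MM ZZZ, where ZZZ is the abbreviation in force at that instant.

2024-01-02 04:08 VGE

Query: 2024-01-01 16:23 UTC
Rule 4/4 (VGE, +11:45): 2023-09-09 14:44 UTC ≤ query < +∞
16·60 + 23 + 705 = 1688 min
1688 = 1·1440 + 248; 248 = 4·60 + 8 → 04:08, 2024-01-01 + 1 day = 2024-01-02
→ 2024-01-02 04:08 VGE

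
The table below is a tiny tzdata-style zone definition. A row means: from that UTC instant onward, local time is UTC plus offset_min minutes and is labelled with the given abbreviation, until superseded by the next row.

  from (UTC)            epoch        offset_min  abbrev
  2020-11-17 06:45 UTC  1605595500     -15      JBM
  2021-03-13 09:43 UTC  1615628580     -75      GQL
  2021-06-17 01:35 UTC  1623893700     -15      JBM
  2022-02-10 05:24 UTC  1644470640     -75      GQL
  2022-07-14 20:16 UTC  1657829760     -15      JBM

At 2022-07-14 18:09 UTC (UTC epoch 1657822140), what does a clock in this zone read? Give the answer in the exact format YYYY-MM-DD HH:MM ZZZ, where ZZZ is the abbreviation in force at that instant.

2022-07-14 16:54 GQL

Query: 2022-07-14 18:09 UTC
Rule 4/5 (GQL, -01:15): 2022-02-10 05:24 UTC ≤ query < 2022-07-14 20:16 UTC
18·60 + 9 - 75 = 1014 min
1014 = 0·1440 + 1014; 1014 = 16·60 + 54 → 16:54, same day
→ 2022-07-14 16:54 GQL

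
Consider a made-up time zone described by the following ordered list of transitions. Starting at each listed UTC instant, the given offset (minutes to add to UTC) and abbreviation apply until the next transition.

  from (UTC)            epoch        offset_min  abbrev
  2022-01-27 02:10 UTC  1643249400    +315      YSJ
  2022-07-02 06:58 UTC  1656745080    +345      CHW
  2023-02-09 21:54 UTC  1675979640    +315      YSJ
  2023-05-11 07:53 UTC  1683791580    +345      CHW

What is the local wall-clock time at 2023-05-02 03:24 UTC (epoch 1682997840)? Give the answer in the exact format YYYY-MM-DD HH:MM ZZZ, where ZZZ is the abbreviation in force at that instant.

Query: 2023-05-02 03:24 UTC
Rule 3/4 (YSJ, +05:15): 2023-02-09 21:54 UTC ≤ query < 2023-05-11 07:53 UTC
3·60 + 24 + 315 = 519 min
519 = 0·1440 + 519; 519 = 8·60 + 39 → 08:39, same day
→ 2023-05-02 08:39 YSJ

2023-05-02 08:39 YSJ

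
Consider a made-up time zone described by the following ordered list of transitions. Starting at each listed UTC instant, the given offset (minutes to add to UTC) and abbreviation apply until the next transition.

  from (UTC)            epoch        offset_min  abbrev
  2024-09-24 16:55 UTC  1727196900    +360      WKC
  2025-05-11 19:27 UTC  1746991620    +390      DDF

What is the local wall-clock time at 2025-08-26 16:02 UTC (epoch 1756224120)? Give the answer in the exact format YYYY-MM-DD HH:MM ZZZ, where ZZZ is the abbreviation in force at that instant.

2025-08-26 22:32 DDF

Query: 2025-08-26 16:02 UTC
Rule 2/2 (DDF, +06:30): 2025-05-11 19:27 UTC ≤ query < +∞
16·60 + 2 + 390 = 1352 min
1352 = 0·1440 + 1352; 1352 = 22·60 + 32 → 22:32, same day
→ 2025-08-26 22:32 DDF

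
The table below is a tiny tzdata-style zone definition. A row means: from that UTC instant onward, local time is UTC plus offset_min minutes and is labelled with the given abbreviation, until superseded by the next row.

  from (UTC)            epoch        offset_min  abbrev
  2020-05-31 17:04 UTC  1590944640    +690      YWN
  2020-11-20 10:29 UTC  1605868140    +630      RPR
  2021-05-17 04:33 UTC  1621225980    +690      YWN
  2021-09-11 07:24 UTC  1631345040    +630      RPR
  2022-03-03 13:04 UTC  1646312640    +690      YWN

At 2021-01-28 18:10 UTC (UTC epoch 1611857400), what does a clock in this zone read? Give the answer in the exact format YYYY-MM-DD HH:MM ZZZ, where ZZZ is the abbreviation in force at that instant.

2021-01-29 04:40 RPR

Query: 2021-01-28 18:10 UTC
Rule 2/5 (RPR, +10:30): 2020-11-20 10:29 UTC ≤ query < 2021-05-17 04:33 UTC
18·60 + 10 + 630 = 1720 min
1720 = 1·1440 + 280; 280 = 4·60 + 40 → 04:40, 2021-01-28 + 1 day = 2021-01-29
→ 2021-01-29 04:40 RPR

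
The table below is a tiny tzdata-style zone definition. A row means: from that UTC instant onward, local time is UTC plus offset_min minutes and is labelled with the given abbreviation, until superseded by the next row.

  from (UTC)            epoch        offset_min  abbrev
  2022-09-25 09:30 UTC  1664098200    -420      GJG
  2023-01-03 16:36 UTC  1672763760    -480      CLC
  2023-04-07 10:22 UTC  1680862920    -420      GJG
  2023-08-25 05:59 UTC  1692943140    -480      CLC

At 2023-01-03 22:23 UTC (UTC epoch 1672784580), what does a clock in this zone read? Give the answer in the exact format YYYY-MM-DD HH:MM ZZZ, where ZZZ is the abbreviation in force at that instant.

2023-01-03 14:23 CLC

Query: 2023-01-03 22:23 UTC
Rule 2/4 (CLC, -08:00): 2023-01-03 16:36 UTC ≤ query < 2023-04-07 10:22 UTC
22·60 + 23 - 480 = 863 min
863 = 0·1440 + 863; 863 = 14·60 + 23 → 14:23, same day
→ 2023-01-03 14:23 CLC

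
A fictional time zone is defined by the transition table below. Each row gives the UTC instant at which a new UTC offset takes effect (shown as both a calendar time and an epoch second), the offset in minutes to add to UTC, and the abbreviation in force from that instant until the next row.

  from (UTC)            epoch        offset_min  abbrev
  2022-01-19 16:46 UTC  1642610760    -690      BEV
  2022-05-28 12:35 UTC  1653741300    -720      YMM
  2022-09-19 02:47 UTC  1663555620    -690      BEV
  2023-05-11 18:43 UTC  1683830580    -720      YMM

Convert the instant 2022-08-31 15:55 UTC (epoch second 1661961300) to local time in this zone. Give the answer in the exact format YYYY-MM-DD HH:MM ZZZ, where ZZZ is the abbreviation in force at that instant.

Query: 2022-08-31 15:55 UTC
Rule 2/4 (YMM, -12:00): 2022-05-28 12:35 UTC ≤ query < 2022-09-19 02:47 UTC
15·60 + 55 - 720 = 235 min
235 = 0·1440 + 235; 235 = 3·60 + 55 → 03:55, same day
→ 2022-08-31 03:55 YMM

2022-08-31 03:55 YMM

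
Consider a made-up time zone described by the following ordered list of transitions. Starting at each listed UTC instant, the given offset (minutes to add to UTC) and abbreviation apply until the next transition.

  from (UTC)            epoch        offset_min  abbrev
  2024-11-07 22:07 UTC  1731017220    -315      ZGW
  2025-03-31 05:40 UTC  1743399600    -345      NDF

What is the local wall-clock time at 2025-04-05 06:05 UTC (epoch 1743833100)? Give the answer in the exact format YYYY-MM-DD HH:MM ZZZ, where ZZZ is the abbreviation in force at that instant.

Query: 2025-04-05 06:05 UTC
Rule 2/2 (NDF, -05:45): 2025-03-31 05:40 UTC ≤ query < +∞
6·60 + 5 - 345 = 20 min
20 = 0·1440 + 20; 20 = 0·60 + 20 → 00:20, same day
→ 2025-04-05 00:20 NDF

2025-04-05 00:20 NDF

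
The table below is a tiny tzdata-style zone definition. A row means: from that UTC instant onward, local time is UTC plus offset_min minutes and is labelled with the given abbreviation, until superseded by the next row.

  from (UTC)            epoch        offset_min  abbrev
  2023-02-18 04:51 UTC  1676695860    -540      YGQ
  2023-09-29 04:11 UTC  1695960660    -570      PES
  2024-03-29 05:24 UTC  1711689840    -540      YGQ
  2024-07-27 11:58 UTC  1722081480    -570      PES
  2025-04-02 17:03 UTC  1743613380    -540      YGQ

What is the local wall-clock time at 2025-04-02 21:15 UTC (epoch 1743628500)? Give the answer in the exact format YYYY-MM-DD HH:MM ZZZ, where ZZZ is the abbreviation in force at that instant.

Query: 2025-04-02 21:15 UTC
Rule 5/5 (YGQ, -09:00): 2025-04-02 17:03 UTC ≤ query < +∞
21·60 + 15 - 540 = 735 min
735 = 0·1440 + 735; 735 = 12·60 + 15 → 12:15, same day
→ 2025-04-02 12:15 YGQ

2025-04-02 12:15 YGQ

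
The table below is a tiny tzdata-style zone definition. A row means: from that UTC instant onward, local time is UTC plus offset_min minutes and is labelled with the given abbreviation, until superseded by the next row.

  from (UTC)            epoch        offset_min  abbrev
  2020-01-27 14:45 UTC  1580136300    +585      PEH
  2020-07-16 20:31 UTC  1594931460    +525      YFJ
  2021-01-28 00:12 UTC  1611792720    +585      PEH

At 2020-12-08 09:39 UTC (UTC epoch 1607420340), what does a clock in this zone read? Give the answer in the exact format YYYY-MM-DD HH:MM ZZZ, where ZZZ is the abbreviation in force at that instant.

Query: 2020-12-08 09:39 UTC
Rule 2/3 (YFJ, +08:45): 2020-07-16 20:31 UTC ≤ query < 2021-01-28 00:12 UTC
9·60 + 39 + 525 = 1104 min
1104 = 0·1440 + 1104; 1104 = 18·60 + 24 → 18:24, same day
→ 2020-12-08 18:24 YFJ

2020-12-08 18:24 YFJ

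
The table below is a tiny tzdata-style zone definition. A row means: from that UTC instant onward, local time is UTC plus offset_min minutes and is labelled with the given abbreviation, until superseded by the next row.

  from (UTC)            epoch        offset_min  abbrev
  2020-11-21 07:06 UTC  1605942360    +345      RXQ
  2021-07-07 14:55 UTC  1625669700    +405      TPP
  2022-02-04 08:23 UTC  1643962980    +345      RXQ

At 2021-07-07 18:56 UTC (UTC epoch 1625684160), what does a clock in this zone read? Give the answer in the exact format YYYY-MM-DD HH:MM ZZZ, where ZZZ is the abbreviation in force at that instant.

Query: 2021-07-07 18:56 UTC
Rule 2/3 (TPP, +06:45): 2021-07-07 14:55 UTC ≤ query < 2022-02-04 08:23 UTC
18·60 + 56 + 405 = 1541 min
1541 = 1·1440 + 101; 101 = 1·60 + 41 → 01:41, 2021-07-07 + 1 day = 2021-07-08
→ 2021-07-08 01:41 TPP

2021-07-08 01:41 TPP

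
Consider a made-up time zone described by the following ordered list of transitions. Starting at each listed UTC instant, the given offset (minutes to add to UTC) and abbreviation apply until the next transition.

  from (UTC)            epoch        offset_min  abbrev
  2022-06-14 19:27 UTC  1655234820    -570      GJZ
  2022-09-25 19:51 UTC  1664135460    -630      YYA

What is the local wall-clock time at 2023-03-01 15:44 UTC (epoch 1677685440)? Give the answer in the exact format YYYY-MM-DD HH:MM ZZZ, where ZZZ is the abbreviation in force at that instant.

2023-03-01 05:14 YYA

Query: 2023-03-01 15:44 UTC
Rule 2/2 (YYA, -10:30): 2022-09-25 19:51 UTC ≤ query < +∞
15·60 + 44 - 630 = 314 min
314 = 0·1440 + 314; 314 = 5·60 + 14 → 05:14, same day
→ 2023-03-01 05:14 YYA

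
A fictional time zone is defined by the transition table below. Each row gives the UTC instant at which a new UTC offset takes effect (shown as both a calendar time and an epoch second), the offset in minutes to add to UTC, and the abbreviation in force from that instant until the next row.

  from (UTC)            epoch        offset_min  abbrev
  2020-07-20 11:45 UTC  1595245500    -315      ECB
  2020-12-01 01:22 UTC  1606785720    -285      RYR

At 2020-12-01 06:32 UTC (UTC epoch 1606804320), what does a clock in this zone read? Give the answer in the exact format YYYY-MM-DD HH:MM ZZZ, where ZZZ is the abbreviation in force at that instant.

2020-12-01 01:47 RYR

Query: 2020-12-01 06:32 UTC
Rule 2/2 (RYR, -04:45): 2020-12-01 01:22 UTC ≤ query < +∞
6·60 + 32 - 285 = 107 min
107 = 0·1440 + 107; 107 = 1·60 + 47 → 01:47, same day
→ 2020-12-01 01:47 RYR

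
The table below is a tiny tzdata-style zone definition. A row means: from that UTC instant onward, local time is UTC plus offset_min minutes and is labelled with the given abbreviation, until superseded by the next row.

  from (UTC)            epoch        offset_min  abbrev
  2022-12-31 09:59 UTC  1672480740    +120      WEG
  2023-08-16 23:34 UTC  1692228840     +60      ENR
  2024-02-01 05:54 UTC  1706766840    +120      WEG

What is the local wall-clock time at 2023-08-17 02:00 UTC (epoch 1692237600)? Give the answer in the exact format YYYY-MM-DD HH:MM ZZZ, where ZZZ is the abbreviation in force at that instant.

Query: 2023-08-17 02:00 UTC
Rule 2/3 (ENR, +01:00): 2023-08-16 23:34 UTC ≤ query < 2024-02-01 05:54 UTC
2·60 + 0 + 60 = 180 min
180 = 0·1440 + 180; 180 = 3·60 + 0 → 03:00, same day
→ 2023-08-17 03:00 ENR

2023-08-17 03:00 ENR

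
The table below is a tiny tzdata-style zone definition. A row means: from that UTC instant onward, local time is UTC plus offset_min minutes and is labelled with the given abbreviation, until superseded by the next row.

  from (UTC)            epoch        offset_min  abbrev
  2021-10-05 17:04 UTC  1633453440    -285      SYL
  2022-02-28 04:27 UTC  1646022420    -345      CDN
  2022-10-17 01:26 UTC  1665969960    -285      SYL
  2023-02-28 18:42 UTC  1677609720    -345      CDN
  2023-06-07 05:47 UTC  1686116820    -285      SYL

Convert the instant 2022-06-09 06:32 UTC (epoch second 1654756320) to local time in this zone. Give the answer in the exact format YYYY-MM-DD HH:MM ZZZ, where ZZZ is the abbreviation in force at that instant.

2022-06-09 00:47 CDN

Query: 2022-06-09 06:32 UTC
Rule 2/5 (CDN, -05:45): 2022-02-28 04:27 UTC ≤ query < 2022-10-17 01:26 UTC
6·60 + 32 - 345 = 47 min
47 = 0·1440 + 47; 47 = 0·60 + 47 → 00:47, same day
→ 2022-06-09 00:47 CDN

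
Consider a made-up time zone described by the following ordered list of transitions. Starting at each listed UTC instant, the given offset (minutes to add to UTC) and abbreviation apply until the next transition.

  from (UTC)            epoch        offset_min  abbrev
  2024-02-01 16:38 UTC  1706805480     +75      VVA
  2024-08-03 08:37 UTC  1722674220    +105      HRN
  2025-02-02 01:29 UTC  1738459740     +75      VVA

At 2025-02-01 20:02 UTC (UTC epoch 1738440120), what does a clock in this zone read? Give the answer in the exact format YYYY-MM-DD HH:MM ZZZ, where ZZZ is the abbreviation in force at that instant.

2025-02-01 21:47 HRN

Query: 2025-02-01 20:02 UTC
Rule 2/3 (HRN, +01:45): 2024-08-03 08:37 UTC ≤ query < 2025-02-02 01:29 UTC
20·60 + 2 + 105 = 1307 min
1307 = 0·1440 + 1307; 1307 = 21·60 + 47 → 21:47, same day
→ 2025-02-01 21:47 HRN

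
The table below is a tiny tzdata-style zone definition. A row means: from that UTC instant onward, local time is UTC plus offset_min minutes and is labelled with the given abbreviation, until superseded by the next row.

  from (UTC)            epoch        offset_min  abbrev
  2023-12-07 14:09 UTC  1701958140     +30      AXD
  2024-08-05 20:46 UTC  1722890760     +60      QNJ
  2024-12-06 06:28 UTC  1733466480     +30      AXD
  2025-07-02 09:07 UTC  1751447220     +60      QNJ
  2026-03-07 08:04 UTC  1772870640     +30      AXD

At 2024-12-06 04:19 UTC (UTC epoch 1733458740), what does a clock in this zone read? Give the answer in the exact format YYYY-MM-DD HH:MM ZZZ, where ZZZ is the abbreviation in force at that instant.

Query: 2024-12-06 04:19 UTC
Rule 2/5 (QNJ, +01:00): 2024-08-05 20:46 UTC ≤ query < 2024-12-06 06:28 UTC
4·60 + 19 + 60 = 319 min
319 = 0·1440 + 319; 319 = 5·60 + 19 → 05:19, same day
→ 2024-12-06 05:19 QNJ

2024-12-06 05:19 QNJ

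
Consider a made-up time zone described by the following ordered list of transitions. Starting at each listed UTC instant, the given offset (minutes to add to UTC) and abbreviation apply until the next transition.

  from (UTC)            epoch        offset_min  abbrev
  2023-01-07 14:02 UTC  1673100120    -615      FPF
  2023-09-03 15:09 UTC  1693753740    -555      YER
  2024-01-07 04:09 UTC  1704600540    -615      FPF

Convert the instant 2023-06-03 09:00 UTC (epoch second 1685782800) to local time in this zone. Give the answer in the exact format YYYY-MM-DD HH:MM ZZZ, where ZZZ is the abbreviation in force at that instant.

Query: 2023-06-03 09:00 UTC
Rule 1/3 (FPF, -10:15): 2023-01-07 14:02 UTC ≤ query < 2023-09-03 15:09 UTC
9·60 + 0 - 615 = -75 min
-75 = -1·1440 + 1365; 1365 = 22·60 + 45 → 22:45, 2023-06-03 - 1 day = 2023-06-02
→ 2023-06-02 22:45 FPF

2023-06-02 22:45 FPF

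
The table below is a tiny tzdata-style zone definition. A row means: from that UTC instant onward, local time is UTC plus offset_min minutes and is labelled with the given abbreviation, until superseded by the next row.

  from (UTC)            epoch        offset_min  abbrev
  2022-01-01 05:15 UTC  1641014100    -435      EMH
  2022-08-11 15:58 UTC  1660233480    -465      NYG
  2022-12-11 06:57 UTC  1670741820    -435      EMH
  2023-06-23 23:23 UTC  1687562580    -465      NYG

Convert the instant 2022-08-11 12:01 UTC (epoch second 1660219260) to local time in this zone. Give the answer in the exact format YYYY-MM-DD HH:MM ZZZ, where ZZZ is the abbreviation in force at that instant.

Query: 2022-08-11 12:01 UTC
Rule 1/4 (EMH, -07:15): 2022-01-01 05:15 UTC ≤ query < 2022-08-11 15:58 UTC
12·60 + 1 - 435 = 286 min
286 = 0·1440 + 286; 286 = 4·60 + 46 → 04:46, same day
→ 2022-08-11 04:46 EMH

2022-08-11 04:46 EMH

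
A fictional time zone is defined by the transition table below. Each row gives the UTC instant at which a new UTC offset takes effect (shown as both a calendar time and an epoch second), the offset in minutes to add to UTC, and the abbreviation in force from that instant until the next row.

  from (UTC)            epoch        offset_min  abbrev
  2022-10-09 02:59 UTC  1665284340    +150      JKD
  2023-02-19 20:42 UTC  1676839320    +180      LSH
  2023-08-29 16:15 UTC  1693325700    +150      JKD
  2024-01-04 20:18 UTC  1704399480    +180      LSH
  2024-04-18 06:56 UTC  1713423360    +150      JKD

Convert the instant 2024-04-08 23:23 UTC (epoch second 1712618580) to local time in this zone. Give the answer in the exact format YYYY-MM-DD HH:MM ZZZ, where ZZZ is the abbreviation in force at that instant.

Query: 2024-04-08 23:23 UTC
Rule 4/5 (LSH, +03:00): 2024-01-04 20:18 UTC ≤ query < 2024-04-18 06:56 UTC
23·60 + 23 + 180 = 1583 min
1583 = 1·1440 + 143; 143 = 2·60 + 23 → 02:23, 2024-04-08 + 1 day = 2024-04-09
→ 2024-04-09 02:23 LSH

2024-04-09 02:23 LSH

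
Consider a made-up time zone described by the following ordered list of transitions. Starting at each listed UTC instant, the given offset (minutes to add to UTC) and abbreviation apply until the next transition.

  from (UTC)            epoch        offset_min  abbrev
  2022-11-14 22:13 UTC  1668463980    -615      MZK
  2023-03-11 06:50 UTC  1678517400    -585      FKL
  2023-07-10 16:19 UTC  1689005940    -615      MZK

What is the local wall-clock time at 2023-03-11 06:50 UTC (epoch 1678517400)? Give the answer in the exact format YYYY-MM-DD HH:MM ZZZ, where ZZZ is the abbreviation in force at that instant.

2023-03-10 21:05 FKL

Query: 2023-03-11 06:50 UTC
Rule 2/3 (FKL, -09:45): 2023-03-11 06:50 UTC ≤ query < 2023-07-10 16:19 UTC
6·60 + 50 - 585 = -175 min
-175 = -1·1440 + 1265; 1265 = 21·60 + 5 → 21:05, 2023-03-11 - 1 day = 2023-03-10
→ 2023-03-10 21:05 FKL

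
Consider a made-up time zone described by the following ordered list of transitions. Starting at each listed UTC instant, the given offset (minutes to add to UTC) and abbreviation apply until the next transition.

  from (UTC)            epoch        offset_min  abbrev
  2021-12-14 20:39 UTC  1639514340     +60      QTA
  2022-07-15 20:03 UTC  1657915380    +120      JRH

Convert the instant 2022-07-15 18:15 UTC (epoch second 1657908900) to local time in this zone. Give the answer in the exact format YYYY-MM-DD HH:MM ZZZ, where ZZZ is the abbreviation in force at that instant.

2022-07-15 19:15 QTA

Query: 2022-07-15 18:15 UTC
Rule 1/2 (QTA, +01:00): 2021-12-14 20:39 UTC ≤ query < 2022-07-15 20:03 UTC
18·60 + 15 + 60 = 1155 min
1155 = 0·1440 + 1155; 1155 = 19·60 + 15 → 19:15, same day
→ 2022-07-15 19:15 QTA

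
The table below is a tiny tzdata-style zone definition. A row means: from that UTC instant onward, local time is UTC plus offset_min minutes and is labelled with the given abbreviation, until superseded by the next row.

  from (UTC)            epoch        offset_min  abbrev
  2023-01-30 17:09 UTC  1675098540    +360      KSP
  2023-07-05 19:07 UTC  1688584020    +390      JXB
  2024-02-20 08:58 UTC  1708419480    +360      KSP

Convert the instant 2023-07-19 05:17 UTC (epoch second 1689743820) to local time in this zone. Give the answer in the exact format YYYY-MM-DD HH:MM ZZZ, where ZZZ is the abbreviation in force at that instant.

Query: 2023-07-19 05:17 UTC
Rule 2/3 (JXB, +06:30): 2023-07-05 19:07 UTC ≤ query < 2024-02-20 08:58 UTC
5·60 + 17 + 390 = 707 min
707 = 0·1440 + 707; 707 = 11·60 + 47 → 11:47, same day
→ 2023-07-19 11:47 JXB

2023-07-19 11:47 JXB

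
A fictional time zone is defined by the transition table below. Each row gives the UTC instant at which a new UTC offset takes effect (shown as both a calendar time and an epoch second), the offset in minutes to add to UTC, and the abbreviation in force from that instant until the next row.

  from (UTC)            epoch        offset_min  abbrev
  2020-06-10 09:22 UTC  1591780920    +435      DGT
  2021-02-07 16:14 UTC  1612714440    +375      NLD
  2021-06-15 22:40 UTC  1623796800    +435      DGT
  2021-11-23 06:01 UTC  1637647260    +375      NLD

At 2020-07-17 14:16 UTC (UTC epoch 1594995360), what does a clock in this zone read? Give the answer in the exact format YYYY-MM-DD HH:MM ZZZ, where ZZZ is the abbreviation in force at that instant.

Query: 2020-07-17 14:16 UTC
Rule 1/4 (DGT, +07:15): 2020-06-10 09:22 UTC ≤ query < 2021-02-07 16:14 UTC
14·60 + 16 + 435 = 1291 min
1291 = 0·1440 + 1291; 1291 = 21·60 + 31 → 21:31, same day
→ 2020-07-17 21:31 DGT

2020-07-17 21:31 DGT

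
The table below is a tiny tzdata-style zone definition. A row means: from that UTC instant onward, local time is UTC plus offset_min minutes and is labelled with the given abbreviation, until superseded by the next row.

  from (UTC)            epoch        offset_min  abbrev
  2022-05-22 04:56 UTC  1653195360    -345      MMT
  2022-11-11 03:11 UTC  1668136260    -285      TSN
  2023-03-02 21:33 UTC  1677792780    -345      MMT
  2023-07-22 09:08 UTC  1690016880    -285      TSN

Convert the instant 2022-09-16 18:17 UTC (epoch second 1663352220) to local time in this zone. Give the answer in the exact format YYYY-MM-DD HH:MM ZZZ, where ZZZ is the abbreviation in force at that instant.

2022-09-16 12:32 MMT

Query: 2022-09-16 18:17 UTC
Rule 1/4 (MMT, -05:45): 2022-05-22 04:56 UTC ≤ query < 2022-11-11 03:11 UTC
18·60 + 17 - 345 = 752 min
752 = 0·1440 + 752; 752 = 12·60 + 32 → 12:32, same day
→ 2022-09-16 12:32 MMT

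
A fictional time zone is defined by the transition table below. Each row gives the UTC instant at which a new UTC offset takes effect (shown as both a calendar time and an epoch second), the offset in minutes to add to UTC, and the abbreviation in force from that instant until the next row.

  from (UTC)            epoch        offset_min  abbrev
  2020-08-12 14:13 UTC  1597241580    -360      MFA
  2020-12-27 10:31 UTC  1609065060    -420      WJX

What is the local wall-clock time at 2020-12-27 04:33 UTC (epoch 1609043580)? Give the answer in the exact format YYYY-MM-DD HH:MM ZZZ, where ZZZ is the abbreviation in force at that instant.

2020-12-26 22:33 MFA

Query: 2020-12-27 04:33 UTC
Rule 1/2 (MFA, -06:00): 2020-08-12 14:13 UTC ≤ query < 2020-12-27 10:31 UTC
4·60 + 33 - 360 = -87 min
-87 = -1·1440 + 1353; 1353 = 22·60 + 33 → 22:33, 2020-12-27 - 1 day = 2020-12-26
→ 2020-12-26 22:33 MFA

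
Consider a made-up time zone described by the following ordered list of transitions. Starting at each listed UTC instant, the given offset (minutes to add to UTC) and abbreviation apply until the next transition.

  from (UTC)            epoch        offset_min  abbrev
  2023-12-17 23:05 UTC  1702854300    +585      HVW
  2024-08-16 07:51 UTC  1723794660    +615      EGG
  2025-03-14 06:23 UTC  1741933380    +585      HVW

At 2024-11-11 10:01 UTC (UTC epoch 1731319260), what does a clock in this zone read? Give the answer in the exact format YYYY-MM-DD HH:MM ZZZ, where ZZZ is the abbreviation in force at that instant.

Query: 2024-11-11 10:01 UTC
Rule 2/3 (EGG, +10:15): 2024-08-16 07:51 UTC ≤ query < 2025-03-14 06:23 UTC
10·60 + 1 + 615 = 1216 min
1216 = 0·1440 + 1216; 1216 = 20·60 + 16 → 20:16, same day
→ 2024-11-11 20:16 EGG

2024-11-11 20:16 EGG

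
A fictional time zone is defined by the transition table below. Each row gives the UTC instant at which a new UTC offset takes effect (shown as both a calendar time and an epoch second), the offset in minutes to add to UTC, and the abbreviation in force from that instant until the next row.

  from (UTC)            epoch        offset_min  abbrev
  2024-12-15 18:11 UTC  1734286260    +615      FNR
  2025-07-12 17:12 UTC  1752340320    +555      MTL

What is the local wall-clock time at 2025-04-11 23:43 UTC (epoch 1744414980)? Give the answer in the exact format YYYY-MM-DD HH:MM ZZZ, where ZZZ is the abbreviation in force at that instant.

Query: 2025-04-11 23:43 UTC
Rule 1/2 (FNR, +10:15): 2024-12-15 18:11 UTC ≤ query < 2025-07-12 17:12 UTC
23·60 + 43 + 615 = 2038 min
2038 = 1·1440 + 598; 598 = 9·60 + 58 → 09:58, 2025-04-11 + 1 day = 2025-04-12
→ 2025-04-12 09:58 FNR

2025-04-12 09:58 FNR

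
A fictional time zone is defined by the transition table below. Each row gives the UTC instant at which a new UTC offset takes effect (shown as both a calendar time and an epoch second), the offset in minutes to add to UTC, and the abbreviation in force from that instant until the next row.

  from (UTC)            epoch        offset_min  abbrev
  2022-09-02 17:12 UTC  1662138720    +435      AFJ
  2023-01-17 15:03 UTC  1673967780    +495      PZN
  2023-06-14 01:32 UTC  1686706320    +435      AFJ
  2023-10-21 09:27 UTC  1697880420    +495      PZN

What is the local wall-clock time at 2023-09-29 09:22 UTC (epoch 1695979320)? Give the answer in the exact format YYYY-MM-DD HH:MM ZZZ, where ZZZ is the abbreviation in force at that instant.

2023-09-29 16:37 AFJ

Query: 2023-09-29 09:22 UTC
Rule 3/4 (AFJ, +07:15): 2023-06-14 01:32 UTC ≤ query < 2023-10-21 09:27 UTC
9·60 + 22 + 435 = 997 min
997 = 0·1440 + 997; 997 = 16·60 + 37 → 16:37, same day
→ 2023-09-29 16:37 AFJ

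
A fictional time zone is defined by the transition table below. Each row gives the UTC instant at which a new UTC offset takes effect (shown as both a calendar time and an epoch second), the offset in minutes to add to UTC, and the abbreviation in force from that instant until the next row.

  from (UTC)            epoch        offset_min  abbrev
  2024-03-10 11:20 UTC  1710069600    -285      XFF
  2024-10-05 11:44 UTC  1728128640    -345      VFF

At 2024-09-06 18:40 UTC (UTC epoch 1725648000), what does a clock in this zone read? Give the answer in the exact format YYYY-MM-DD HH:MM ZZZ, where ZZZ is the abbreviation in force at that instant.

Query: 2024-09-06 18:40 UTC
Rule 1/2 (XFF, -04:45): 2024-03-10 11:20 UTC ≤ query < 2024-10-05 11:44 UTC
18·60 + 40 - 285 = 835 min
835 = 0·1440 + 835; 835 = 13·60 + 55 → 13:55, same day
→ 2024-09-06 13:55 XFF

2024-09-06 13:55 XFF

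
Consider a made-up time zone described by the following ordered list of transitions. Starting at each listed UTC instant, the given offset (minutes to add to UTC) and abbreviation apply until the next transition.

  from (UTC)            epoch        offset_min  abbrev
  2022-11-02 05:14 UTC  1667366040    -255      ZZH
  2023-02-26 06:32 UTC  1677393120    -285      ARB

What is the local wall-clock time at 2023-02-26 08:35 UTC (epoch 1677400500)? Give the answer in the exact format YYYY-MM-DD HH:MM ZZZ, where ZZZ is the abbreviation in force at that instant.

Query: 2023-02-26 08:35 UTC
Rule 2/2 (ARB, -04:45): 2023-02-26 06:32 UTC ≤ query < +∞
8·60 + 35 - 285 = 230 min
230 = 0·1440 + 230; 230 = 3·60 + 50 → 03:50, same day
→ 2023-02-26 03:50 ARB

2023-02-26 03:50 ARB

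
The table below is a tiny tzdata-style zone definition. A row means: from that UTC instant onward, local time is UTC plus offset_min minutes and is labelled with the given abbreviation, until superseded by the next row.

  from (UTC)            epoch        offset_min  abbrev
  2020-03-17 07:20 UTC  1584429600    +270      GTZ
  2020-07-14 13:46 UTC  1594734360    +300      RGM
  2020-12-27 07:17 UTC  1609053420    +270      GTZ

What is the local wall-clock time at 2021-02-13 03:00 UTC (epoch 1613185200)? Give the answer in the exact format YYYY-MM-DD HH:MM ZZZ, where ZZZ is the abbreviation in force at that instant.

2021-02-13 07:30 GTZ

Query: 2021-02-13 03:00 UTC
Rule 3/3 (GTZ, +04:30): 2020-12-27 07:17 UTC ≤ query < +∞
3·60 + 0 + 270 = 450 min
450 = 0·1440 + 450; 450 = 7·60 + 30 → 07:30, same day
→ 2021-02-13 07:30 GTZ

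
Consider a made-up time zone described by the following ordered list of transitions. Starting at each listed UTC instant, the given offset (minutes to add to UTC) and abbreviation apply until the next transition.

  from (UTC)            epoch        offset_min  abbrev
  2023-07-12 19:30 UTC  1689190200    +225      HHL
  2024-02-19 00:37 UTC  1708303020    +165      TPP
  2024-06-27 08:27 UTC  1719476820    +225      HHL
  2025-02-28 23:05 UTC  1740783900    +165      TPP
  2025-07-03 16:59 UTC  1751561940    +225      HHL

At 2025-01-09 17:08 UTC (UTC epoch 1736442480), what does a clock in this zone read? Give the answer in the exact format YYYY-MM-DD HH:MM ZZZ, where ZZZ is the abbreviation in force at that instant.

Query: 2025-01-09 17:08 UTC
Rule 3/5 (HHL, +03:45): 2024-06-27 08:27 UTC ≤ query < 2025-02-28 23:05 UTC
17·60 + 8 + 225 = 1253 min
1253 = 0·1440 + 1253; 1253 = 20·60 + 53 → 20:53, same day
→ 2025-01-09 20:53 HHL

2025-01-09 20:53 HHL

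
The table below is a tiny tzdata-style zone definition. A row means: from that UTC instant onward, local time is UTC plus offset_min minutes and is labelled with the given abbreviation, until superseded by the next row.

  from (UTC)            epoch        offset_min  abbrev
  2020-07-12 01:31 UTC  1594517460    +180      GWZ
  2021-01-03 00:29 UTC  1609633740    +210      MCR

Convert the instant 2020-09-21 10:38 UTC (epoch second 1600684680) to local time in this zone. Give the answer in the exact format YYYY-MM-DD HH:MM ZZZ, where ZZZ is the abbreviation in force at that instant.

2020-09-21 13:38 GWZ

Query: 2020-09-21 10:38 UTC
Rule 1/2 (GWZ, +03:00): 2020-07-12 01:31 UTC ≤ query < 2021-01-03 00:29 UTC
10·60 + 38 + 180 = 818 min
818 = 0·1440 + 818; 818 = 13·60 + 38 → 13:38, same day
→ 2020-09-21 13:38 GWZ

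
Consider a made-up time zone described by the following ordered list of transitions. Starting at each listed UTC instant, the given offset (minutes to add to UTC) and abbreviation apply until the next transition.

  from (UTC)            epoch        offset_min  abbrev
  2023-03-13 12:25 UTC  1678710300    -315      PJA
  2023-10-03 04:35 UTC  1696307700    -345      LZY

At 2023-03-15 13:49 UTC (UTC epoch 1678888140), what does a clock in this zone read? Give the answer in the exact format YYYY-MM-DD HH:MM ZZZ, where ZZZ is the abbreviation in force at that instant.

2023-03-15 08:34 PJA

Query: 2023-03-15 13:49 UTC
Rule 1/2 (PJA, -05:15): 2023-03-13 12:25 UTC ≤ query < 2023-10-03 04:35 UTC
13·60 + 49 - 315 = 514 min
514 = 0·1440 + 514; 514 = 8·60 + 34 → 08:34, same day
→ 2023-03-15 08:34 PJA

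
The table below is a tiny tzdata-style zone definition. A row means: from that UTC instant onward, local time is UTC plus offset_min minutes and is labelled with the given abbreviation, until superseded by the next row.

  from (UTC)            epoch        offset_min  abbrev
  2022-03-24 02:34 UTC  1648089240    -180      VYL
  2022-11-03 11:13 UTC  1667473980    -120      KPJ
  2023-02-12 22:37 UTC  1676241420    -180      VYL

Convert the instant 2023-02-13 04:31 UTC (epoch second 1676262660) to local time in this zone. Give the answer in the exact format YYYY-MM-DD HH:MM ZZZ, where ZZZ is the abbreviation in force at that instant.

Query: 2023-02-13 04:31 UTC
Rule 3/3 (VYL, -03:00): 2023-02-12 22:37 UTC ≤ query < +∞
4·60 + 31 - 180 = 91 min
91 = 0·1440 + 91; 91 = 1·60 + 31 → 01:31, same day
→ 2023-02-13 01:31 VYL

2023-02-13 01:31 VYL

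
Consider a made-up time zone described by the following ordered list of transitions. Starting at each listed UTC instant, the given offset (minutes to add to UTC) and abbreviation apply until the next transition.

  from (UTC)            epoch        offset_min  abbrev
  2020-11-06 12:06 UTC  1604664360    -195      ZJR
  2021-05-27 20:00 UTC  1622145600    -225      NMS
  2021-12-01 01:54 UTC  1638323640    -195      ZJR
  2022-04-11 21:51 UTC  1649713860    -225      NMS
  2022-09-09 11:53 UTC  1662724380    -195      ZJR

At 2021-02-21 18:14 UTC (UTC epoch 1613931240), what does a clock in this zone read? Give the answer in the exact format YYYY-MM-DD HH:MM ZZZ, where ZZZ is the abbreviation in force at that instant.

Query: 2021-02-21 18:14 UTC
Rule 1/5 (ZJR, -03:15): 2020-11-06 12:06 UTC ≤ query < 2021-05-27 20:00 UTC
18·60 + 14 - 195 = 899 min
899 = 0·1440 + 899; 899 = 14·60 + 59 → 14:59, same day
→ 2021-02-21 14:59 ZJR

2021-02-21 14:59 ZJR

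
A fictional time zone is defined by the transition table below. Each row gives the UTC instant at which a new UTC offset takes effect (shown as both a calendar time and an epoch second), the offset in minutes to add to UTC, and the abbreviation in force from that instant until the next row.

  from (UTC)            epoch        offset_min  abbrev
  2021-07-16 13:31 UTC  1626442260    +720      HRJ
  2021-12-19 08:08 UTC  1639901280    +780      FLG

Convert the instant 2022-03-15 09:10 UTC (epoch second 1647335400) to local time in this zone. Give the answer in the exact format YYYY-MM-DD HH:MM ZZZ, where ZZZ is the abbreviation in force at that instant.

2022-03-15 22:10 FLG

Query: 2022-03-15 09:10 UTC
Rule 2/2 (FLG, +13:00): 2021-12-19 08:08 UTC ≤ query < +∞
9·60 + 10 + 780 = 1330 min
1330 = 0·1440 + 1330; 1330 = 22·60 + 10 → 22:10, same day
→ 2022-03-15 22:10 FLG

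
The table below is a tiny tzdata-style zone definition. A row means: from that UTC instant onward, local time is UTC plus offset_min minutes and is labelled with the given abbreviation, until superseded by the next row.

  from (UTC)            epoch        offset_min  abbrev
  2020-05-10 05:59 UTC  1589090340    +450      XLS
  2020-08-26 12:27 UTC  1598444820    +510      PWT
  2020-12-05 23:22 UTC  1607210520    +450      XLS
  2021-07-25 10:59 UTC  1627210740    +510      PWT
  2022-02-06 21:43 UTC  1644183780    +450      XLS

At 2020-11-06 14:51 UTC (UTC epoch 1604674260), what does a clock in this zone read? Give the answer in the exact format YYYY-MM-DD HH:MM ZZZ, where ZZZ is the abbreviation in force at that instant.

2020-11-06 23:21 PWT

Query: 2020-11-06 14:51 UTC
Rule 2/5 (PWT, +08:30): 2020-08-26 12:27 UTC ≤ query < 2020-12-05 23:22 UTC
14·60 + 51 + 510 = 1401 min
1401 = 0·1440 + 1401; 1401 = 23·60 + 21 → 23:21, same day
→ 2020-11-06 23:21 PWT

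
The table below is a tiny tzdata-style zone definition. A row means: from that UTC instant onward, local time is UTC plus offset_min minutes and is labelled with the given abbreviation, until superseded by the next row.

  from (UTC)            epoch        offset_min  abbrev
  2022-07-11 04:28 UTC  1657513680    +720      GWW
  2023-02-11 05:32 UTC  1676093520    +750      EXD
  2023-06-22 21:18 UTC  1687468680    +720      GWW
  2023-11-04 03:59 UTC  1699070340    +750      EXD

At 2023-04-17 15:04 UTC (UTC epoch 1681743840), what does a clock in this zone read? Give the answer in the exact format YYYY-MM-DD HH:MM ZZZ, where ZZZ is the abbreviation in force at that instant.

2023-04-18 03:34 EXD

Query: 2023-04-17 15:04 UTC
Rule 2/4 (EXD, +12:30): 2023-02-11 05:32 UTC ≤ query < 2023-06-22 21:18 UTC
15·60 + 4 + 750 = 1654 min
1654 = 1·1440 + 214; 214 = 3·60 + 34 → 03:34, 2023-04-17 + 1 day = 2023-04-18
→ 2023-04-18 03:34 EXD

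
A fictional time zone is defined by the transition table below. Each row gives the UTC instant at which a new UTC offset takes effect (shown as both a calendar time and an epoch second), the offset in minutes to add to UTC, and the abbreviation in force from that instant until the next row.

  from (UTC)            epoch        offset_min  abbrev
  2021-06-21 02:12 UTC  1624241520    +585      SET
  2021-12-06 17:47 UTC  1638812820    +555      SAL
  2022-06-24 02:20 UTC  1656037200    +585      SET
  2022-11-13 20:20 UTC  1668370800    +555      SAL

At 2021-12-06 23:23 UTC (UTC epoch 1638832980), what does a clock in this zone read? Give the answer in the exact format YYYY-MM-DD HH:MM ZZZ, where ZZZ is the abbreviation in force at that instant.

Query: 2021-12-06 23:23 UTC
Rule 2/4 (SAL, +09:15): 2021-12-06 17:47 UTC ≤ query < 2022-06-24 02:20 UTC
23·60 + 23 + 555 = 1958 min
1958 = 1·1440 + 518; 518 = 8·60 + 38 → 08:38, 2021-12-06 + 1 day = 2021-12-07
→ 2021-12-07 08:38 SAL

2021-12-07 08:38 SAL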